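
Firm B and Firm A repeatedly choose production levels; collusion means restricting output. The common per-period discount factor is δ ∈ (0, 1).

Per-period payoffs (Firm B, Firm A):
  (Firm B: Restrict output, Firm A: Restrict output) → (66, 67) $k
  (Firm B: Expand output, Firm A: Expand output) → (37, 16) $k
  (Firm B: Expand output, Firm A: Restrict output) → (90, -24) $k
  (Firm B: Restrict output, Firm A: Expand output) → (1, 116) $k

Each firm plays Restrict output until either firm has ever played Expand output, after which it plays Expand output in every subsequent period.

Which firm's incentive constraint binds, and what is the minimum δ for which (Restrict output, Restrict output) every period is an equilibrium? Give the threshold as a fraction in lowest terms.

Firm A; δ ≥ 49/100

Firm B: cooperation gives 66 each period; deviation gives 90 once then 37 forever.
  66/(1−δ) ≥ 90 + 37δ/(1−δ) ⇒ δ ≥ 24/53.
Firm A: cooperation gives 67 each period; deviation gives 116 once then 16 forever.
  δ ≥ 49/100.
Both must hold, so the binding constraint is Firm A's: δ ≥ 49/100.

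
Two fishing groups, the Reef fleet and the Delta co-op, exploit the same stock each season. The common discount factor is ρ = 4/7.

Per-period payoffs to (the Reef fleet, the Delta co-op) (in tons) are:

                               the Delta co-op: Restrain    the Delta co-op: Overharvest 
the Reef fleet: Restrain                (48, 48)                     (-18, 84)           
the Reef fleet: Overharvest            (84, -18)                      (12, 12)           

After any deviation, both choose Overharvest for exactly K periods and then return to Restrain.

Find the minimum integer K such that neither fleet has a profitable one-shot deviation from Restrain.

No profitable deviation requires (48−12)(ρ+…+ρ^K) ≥ 84−48, i.e. ρ+…+ρ^K ≥ 1 ≈ 1.0000.
With ρ = 4/7, the partial sums are K=1: 0.5714, K=2: 0.8980, K=3: 1.0845.
K = 3 is the first length at which the sum reaches 1.0000.

3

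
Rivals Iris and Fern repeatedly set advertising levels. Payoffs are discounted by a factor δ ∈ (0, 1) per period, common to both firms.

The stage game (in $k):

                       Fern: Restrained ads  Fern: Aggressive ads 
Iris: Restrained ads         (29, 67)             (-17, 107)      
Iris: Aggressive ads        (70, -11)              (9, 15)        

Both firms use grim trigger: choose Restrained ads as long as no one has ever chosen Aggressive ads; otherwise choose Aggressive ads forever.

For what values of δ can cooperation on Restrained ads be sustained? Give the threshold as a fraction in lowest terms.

41/61

Iris: cooperation gives 29 each period; deviation gives 70 once then 9 forever.
  29/(1−δ) ≥ 70 + 9δ/(1−δ) ⇒ δ ≥ 41/61.
Fern: cooperation gives 67 each period; deviation gives 107 once then 15 forever.
  δ ≥ 40/92 = 10/23.
Both must hold, so the binding constraint is Iris's: δ ≥ 41/61.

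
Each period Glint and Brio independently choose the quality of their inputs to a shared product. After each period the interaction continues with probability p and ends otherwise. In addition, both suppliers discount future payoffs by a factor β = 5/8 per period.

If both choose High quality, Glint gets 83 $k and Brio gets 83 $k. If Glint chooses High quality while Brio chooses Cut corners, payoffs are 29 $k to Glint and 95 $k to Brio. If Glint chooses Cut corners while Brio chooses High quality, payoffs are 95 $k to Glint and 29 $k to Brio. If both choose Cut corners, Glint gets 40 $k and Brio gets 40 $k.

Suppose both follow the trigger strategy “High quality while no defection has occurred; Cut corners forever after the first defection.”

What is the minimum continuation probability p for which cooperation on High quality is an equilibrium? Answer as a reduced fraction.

Expected continuation weight on next period's payoff is β·p = 5/8·p, which plays the role of the discount factor.
Cooperation requires 5/8·p ≥ (95−83)/(95−40) = 12/55, hence p ≥ 96/275.

96/275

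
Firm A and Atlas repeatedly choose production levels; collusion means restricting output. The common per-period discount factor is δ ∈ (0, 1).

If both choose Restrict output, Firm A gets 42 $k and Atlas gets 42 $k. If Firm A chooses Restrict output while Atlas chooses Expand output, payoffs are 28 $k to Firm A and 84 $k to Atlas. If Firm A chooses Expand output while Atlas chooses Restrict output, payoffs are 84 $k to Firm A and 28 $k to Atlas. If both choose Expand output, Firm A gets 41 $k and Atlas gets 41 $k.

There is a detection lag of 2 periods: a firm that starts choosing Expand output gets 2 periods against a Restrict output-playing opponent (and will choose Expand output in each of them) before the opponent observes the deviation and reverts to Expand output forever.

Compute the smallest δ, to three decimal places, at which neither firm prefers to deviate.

The best deviation is to choose Expand output for all 2 undetected periods, earning 84 each, then 41 forever once detected.
Deviation value: 84(1−δ^2)/(1−δ) + 41δ^2/(1−δ); cooperation value: 42/(1−δ).
IC: 42 ≥ 84(1−δ^2) + 41δ^2 = 84 − 43δ^2.
So δ^2 ≥ 42/43, giving δ ≥ (42/43)^(1/2) ≈ 0.988.

0.988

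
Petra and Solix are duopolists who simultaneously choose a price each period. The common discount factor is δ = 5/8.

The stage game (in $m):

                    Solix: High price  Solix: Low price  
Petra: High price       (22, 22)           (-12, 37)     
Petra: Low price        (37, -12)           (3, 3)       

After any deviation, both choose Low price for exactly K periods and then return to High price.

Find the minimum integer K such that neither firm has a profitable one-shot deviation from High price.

2

IC: δ(1−δ^K)/(1−δ) ≥ (37−22)/(22−3) = 15/19.
With δ = 5/8: need 1 − δ^K ≥ 15/19·(1−5/8)/(5/8), i.e. δ^K ≤ 0.5263.
Since (5/8)^1 = 0.6250 and (5/8)^2 = 0.3906, the smallest such K is 2.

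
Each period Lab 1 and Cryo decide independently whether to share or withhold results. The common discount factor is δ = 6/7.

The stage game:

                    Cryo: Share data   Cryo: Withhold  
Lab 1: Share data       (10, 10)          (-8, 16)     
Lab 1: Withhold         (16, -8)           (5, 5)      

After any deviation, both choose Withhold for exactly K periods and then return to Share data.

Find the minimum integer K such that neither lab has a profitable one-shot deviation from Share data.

Need Σ_{k=1}^{K} δ^k ≥ (16−10)/(10−5) = 1.2000 at δ = 6/7.
At K = 1 the sum is 0.8571 < 1.2000; at K = 2 it is 1.5918 ≥ 1.2000.
So the minimum punishment length is K = 2.

2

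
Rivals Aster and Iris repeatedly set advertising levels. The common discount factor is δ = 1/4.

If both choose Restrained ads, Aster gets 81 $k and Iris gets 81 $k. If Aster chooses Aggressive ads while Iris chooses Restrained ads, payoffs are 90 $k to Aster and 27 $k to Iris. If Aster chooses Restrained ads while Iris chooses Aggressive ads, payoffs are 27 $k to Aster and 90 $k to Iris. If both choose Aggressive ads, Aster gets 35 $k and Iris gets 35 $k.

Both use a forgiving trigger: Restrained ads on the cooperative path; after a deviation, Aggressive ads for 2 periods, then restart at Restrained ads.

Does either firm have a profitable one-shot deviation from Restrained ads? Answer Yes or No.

Comparing payoff streams over the 3 periods until play realigns: cooperate → 81(1+δ+…+δ^2); deviate → 90 + 35(δ+…+δ^2).
Cooperation is sustained iff (81−35)(δ+…+δ^2) ≥ 90−81.
δ+…+δ^2 = 1/4·(1−(1/4)^2)/(1−1/4) = 0.3125, and (90−81)/(81−35) = 0.1957.
0.3125 ≥ 0.1957, so cooperation is sustainable.

No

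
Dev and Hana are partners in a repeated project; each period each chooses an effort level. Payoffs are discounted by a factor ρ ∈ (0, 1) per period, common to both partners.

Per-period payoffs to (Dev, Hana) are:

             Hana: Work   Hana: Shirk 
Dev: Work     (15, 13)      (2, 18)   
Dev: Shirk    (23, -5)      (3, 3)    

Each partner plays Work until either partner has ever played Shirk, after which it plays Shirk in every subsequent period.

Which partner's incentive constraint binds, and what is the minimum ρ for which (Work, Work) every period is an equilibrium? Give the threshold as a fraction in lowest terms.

For Dev: deviation gain 23−15 = 8, per-period punishment loss 15−3 = 12. IC gives ρ ≥ 8/20 = 2/5.
For Hana: gain 5, loss 10 per period, so ρ ≥ 5/15 = 1/3.
The tighter constraint is Dev's, so cooperation needs ρ ≥ 2/5.

Dev; ρ ≥ 2/5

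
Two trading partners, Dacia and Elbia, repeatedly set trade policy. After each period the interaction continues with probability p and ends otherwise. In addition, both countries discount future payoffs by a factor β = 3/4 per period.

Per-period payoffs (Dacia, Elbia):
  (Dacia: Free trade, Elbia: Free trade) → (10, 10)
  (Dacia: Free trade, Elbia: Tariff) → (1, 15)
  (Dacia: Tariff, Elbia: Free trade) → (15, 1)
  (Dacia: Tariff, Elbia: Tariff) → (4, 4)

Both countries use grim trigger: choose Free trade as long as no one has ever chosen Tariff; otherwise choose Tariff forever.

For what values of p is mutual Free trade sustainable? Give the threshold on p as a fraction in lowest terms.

20/33

Expected continuation weight on next period's payoff is β·p = 3/4·p, which plays the role of the discount factor.
Cooperation requires 3/4·p ≥ (15−10)/(15−4) = 5/11, hence p ≥ 20/33.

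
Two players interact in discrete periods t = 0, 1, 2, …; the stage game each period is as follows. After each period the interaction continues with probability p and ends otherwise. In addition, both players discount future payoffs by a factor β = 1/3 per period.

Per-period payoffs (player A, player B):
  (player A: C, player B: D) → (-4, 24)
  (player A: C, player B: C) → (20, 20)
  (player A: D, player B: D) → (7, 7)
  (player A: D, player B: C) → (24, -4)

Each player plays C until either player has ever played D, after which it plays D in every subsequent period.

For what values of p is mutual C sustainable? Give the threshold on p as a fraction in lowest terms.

12/17

Expected continuation weight on next period's payoff is β·p = 1/3·p, which plays the role of the discount factor.
Cooperation requires 1/3·p ≥ (24−20)/(24−7) = 4/17, hence p ≥ 12/17.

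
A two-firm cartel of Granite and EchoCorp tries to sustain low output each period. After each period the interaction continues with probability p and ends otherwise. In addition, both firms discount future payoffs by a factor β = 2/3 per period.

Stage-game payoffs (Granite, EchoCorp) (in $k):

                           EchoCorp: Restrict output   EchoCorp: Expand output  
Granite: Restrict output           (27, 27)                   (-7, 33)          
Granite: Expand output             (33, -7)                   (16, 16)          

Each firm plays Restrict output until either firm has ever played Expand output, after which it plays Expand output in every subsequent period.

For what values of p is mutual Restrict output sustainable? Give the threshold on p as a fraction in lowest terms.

9/17

Expected continuation weight on next period's payoff is β·p = 2/3·p, which plays the role of the discount factor.
Cooperation requires 2/3·p ≥ (33−27)/(33−16) = 6/17, hence p ≥ 9/17.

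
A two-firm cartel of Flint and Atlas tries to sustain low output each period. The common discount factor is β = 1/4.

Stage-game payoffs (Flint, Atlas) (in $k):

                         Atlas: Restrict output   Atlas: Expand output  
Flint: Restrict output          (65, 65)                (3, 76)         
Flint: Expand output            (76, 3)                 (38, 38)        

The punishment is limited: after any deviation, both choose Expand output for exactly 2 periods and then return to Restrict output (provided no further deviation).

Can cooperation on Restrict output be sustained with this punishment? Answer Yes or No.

A one-shot deviation gives 76 now, then 38 for 2 periods, then back to 65.
Gain from deviating: (76−65) today; loss: (65−38) in each of the next 2 periods.
No-deviation condition: (65−38)(β+…+β^2) ≥ 76−65, i.e. β+…+β^2 ≥ 11/27.
At β = 1/4: β+…+β^2 = 0.3125 < 0.4074.
So cooperation is not sustainable.

No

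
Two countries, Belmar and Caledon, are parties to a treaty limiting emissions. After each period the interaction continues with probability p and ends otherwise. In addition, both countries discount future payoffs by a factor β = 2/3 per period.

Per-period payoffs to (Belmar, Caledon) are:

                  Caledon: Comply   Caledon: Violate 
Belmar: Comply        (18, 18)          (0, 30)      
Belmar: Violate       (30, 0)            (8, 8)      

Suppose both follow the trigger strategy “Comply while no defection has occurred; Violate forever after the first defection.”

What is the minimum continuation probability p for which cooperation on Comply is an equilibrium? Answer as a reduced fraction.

9/11

With continuation probability p and discount β, the effective per-period discount factor is βp.
Grim-trigger IC: βp ≥ (30−18)/(30−8) = 6/11.
So p ≥ (6/11)/(2/3) = 9/11.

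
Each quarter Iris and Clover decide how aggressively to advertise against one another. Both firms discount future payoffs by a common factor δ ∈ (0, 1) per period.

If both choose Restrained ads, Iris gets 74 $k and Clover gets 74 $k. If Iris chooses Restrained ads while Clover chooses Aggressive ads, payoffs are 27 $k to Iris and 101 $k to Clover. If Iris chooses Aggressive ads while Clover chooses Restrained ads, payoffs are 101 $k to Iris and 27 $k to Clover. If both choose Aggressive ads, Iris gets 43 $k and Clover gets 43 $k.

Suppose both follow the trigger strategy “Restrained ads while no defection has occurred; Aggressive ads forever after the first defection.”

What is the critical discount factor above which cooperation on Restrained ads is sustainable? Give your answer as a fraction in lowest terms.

27/58

Under grim trigger the critical discount factor is (T−C)/(T−P) with T = 101, C = 74, P = 43.
δ* = (101−74)/(101−43) = 27/58.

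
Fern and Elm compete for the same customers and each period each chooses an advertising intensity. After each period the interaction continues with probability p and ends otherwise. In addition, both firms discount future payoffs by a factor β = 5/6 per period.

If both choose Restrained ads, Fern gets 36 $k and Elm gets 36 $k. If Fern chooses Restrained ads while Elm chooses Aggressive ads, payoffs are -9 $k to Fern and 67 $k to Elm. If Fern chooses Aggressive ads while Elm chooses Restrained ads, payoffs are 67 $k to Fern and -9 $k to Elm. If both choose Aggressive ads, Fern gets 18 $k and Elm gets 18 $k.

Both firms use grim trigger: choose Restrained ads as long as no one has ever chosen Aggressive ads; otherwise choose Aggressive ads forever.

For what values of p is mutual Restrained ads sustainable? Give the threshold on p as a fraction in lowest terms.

186/245

Expected continuation weight on next period's payoff is β·p = 5/6·p, which plays the role of the discount factor.
Cooperation requires 5/6·p ≥ (67−36)/(67−18) = 31/49, hence p ≥ 186/245.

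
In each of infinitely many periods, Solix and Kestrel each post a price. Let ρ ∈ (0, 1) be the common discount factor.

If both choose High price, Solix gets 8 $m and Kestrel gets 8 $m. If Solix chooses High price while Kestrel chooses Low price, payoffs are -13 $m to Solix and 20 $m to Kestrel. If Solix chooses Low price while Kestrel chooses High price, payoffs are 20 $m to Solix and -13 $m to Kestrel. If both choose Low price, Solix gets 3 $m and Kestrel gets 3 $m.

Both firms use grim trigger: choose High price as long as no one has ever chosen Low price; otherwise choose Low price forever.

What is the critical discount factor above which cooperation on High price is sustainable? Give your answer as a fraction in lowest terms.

12/17

Under grim trigger the critical discount factor is (T−C)/(T−P) with T = 20, C = 8, P = 3.
ρ* = (20−8)/(20−3) = 12/17.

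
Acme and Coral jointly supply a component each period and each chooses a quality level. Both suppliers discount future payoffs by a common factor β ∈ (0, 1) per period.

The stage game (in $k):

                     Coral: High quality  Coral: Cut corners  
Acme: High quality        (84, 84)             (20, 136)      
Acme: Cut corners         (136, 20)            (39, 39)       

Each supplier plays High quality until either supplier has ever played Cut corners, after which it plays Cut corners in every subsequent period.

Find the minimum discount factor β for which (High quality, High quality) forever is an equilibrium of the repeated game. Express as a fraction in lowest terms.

52/97

One-period gain from deviating is 136 − 84 = 52. The loss is 84 − 39 = 45 in every subsequent period, with present value 45·β/(1−β).
Deviation is unprofitable when 45·β/(1−β) ≥ 52, i.e. β/(1−β) ≥ 52/45.
Equivalently β ≥ 52/(52+45) = 52/97.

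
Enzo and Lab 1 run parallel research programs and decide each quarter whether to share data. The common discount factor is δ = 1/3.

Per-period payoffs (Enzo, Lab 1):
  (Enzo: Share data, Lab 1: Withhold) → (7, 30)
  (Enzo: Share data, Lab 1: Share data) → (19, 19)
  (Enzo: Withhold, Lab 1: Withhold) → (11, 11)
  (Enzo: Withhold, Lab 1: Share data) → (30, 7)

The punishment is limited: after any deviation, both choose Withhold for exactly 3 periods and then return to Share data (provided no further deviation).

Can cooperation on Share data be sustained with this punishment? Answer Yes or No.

Comparing payoff streams over the 4 periods until play realigns: cooperate → 19(1+δ+…+δ^3); deviate → 30 + 11(δ+…+δ^3).
Cooperation is sustained iff (19−11)(δ+…+δ^3) ≥ 30−19.
δ+…+δ^3 = 1/3·(1−(1/3)^3)/(1−1/3) = 0.4815, and (30−19)/(19−11) = 1.3750.
0.4815 < 1.3750, so cooperation is not sustainable.

No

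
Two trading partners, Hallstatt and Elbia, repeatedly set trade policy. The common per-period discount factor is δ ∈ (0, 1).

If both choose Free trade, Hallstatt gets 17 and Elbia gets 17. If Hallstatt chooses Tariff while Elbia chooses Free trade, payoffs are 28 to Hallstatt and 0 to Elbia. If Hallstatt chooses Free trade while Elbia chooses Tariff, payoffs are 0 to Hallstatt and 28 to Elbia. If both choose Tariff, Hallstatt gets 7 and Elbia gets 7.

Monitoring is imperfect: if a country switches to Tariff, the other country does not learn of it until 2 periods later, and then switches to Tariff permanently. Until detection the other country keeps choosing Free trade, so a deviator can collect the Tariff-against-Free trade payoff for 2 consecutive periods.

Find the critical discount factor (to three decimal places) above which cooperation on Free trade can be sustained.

0.724

Deviating for the 2 undetected periods gains 28−17 = 11 per period over cooperation, then loses 17−7 = 10 per period forever once punishment starts.
Gain: 11(1 + δ + … + δ^1); loss: 10·δ^2/(1−δ).
No profitable deviation ⇔ 11(1−δ^2) ≤ 10·δ^2, i.e. δ^2 ≥ 11/(11+10) = 11/21.
Hence δ ≥ (11/21)^(1/2) ≈ 0.724.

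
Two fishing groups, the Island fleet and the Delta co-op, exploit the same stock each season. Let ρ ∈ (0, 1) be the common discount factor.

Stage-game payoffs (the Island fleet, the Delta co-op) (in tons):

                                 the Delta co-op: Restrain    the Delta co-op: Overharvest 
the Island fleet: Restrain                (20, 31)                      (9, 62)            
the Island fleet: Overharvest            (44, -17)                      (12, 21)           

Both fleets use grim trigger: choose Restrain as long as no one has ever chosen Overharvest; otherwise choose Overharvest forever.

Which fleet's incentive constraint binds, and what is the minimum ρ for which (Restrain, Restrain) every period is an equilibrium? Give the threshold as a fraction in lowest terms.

the Delta co-op; ρ ≥ 31/41

the Island fleet: cooperation gives 20 each period; deviation gives 44 once then 12 forever.
  20/(1−ρ) ≥ 44 + 12ρ/(1−ρ) ⇒ ρ ≥ 24/32 = 3/4.
the Delta co-op: cooperation gives 31 each period; deviation gives 62 once then 21 forever.
  ρ ≥ 31/41.
Both must hold, so the binding constraint is the Delta co-op's: ρ ≥ 31/41.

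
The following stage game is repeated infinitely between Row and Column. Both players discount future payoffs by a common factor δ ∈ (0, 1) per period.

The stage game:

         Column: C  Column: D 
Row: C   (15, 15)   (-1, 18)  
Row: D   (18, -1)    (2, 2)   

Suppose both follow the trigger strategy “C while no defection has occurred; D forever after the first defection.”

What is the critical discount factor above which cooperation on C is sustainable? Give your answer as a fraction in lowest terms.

Cooperation forever yields 15 each period: 15/(1−δ).
Deviating yields 18 once, then 2 forever: 18 + 2δ/(1−δ).
No profitable deviation requires 15/(1−δ) ≥ 18 + 2δ/(1−δ).
Multiplying by (1−δ): 15 ≥ 18(1−δ) + 2δ = 18 − 16δ.
So 16δ ≥ 3, i.e. δ ≥ 3/16.

3/16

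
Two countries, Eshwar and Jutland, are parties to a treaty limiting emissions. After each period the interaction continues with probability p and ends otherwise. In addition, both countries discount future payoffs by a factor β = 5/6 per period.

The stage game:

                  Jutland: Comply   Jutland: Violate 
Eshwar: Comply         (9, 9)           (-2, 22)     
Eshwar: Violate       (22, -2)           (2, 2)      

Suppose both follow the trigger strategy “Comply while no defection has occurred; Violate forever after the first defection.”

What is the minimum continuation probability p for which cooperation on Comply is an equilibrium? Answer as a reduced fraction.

39/50

With continuation probability p and discount β, the effective per-period discount factor is βp.
Grim-trigger IC: βp ≥ (22−9)/(22−2) = 13/20.
So p ≥ (13/20)/(5/6) = 39/50.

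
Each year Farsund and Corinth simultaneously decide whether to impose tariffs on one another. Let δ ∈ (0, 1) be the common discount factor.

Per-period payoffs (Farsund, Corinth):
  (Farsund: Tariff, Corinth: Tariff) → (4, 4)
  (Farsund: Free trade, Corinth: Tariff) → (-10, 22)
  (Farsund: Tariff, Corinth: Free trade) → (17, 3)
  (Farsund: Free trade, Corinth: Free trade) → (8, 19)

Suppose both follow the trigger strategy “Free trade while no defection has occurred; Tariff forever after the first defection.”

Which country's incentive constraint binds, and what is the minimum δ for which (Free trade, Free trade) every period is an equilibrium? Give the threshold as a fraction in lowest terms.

Farsund: cooperation gives 8 each period; deviation gives 17 once then 4 forever.
  8/(1−δ) ≥ 17 + 4δ/(1−δ) ⇒ δ ≥ 9/13.
Corinth: cooperation gives 19 each period; deviation gives 22 once then 4 forever.
  δ ≥ 3/18 = 1/6.
Both must hold, so the binding constraint is Farsund's: δ ≥ 9/13.

Farsund; δ ≥ 9/13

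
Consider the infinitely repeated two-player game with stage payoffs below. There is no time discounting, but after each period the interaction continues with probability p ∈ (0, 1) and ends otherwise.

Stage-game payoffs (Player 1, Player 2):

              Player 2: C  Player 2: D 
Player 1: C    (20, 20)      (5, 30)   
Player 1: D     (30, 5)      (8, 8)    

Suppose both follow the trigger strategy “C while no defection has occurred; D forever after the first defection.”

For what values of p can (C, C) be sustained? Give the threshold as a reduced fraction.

5/11

Expected cooperation value is 20 + p·20 + p²·20 + … = 20/(1−p); deviation gives 30 + p·8/(1−p).
20 ≥ 30(1−p) + 8p ⇒ 22p ≥ 10 ⇒ p ≥ 10/22 = 5/11.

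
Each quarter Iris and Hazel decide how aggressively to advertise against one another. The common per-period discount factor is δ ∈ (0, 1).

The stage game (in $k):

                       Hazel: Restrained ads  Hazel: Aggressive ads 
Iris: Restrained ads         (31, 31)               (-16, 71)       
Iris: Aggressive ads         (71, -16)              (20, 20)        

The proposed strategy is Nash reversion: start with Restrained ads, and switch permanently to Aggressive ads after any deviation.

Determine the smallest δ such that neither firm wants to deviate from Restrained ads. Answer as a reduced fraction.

Under grim trigger the critical discount factor is (T−C)/(T−P) with T = 71, C = 31, P = 20.
δ* = (71−31)/(71−20) = 40/51.

40/51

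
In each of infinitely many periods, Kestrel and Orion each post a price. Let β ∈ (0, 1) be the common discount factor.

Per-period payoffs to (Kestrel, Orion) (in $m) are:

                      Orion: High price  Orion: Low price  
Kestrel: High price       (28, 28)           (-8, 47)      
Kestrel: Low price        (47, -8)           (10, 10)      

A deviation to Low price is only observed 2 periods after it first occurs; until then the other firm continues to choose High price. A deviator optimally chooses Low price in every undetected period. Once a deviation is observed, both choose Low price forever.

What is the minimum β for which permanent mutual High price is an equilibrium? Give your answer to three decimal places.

0.717

Deviating for the 2 undetected periods gains 47−28 = 19 per period over cooperation, then loses 28−10 = 18 per period forever once punishment starts.
Gain: 19(1 + β + … + β^1); loss: 18·β^2/(1−β).
No profitable deviation ⇔ 19(1−β^2) ≤ 18·β^2, i.e. β^2 ≥ 19/(19+18) = 19/37.
Hence β ≥ (19/37)^(1/2) ≈ 0.717.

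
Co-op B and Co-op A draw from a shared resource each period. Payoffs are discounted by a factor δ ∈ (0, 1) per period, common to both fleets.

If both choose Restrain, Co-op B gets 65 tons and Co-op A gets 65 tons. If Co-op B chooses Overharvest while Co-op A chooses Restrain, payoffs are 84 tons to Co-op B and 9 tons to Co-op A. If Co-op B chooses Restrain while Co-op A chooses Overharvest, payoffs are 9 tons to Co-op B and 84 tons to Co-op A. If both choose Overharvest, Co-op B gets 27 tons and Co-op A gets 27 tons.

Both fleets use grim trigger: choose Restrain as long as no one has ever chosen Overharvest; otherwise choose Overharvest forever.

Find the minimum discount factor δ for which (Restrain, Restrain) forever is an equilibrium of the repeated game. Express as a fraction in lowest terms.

Under grim trigger the critical discount factor is (T−C)/(T−P) with T = 84, C = 65, P = 27.
δ* = (84−65)/(84−27) = 19/57 = 1/3.

1/3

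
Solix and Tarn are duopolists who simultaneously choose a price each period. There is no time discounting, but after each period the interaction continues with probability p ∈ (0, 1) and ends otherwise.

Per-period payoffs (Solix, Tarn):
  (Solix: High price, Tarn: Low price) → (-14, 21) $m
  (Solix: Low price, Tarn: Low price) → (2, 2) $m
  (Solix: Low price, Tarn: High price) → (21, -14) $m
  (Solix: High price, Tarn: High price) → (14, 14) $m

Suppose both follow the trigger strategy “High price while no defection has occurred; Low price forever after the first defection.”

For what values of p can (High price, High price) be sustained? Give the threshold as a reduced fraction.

7/19

Expected cooperation value is 14 + p·14 + p²·14 + … = 14/(1−p); deviation gives 21 + p·2/(1−p).
14 ≥ 21(1−p) + 2p ⇒ 19p ≥ 7 ⇒ p ≥ 7/19.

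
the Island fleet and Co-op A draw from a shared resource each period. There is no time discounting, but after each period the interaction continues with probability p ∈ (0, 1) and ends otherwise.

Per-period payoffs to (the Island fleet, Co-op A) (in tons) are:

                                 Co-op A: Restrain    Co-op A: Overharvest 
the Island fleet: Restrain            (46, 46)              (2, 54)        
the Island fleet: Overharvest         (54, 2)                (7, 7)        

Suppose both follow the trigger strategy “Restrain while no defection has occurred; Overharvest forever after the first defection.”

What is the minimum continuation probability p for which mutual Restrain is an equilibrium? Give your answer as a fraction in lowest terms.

8/47

With no time discounting, the continuation probability p plays the role of the discount factor.
Grim-trigger IC: 46/(1−p) ≥ 54 + 7p/(1−p) ⇒ p ≥ (54−46)/(54−7) = 8/47.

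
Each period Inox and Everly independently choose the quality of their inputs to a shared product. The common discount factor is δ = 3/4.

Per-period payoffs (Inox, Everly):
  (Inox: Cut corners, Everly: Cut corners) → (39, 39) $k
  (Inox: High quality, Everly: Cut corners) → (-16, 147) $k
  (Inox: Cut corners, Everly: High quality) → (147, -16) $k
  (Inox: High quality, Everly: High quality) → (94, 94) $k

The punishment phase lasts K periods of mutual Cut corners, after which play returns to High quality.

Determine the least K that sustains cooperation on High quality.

2

No profitable deviation requires (94−39)(δ+…+δ^K) ≥ 147−94, i.e. δ+…+δ^K ≥ 53/55 ≈ 0.9636.
With δ = 3/4, the partial sums are K=1: 0.7500, K=2: 1.3125.
K = 2 is the first length at which the sum reaches 0.9636.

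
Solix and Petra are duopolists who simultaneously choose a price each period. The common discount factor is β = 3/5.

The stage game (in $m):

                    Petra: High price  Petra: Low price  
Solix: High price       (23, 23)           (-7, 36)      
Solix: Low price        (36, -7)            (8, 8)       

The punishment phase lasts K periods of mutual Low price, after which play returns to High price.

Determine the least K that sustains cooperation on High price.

IC: β(1−β^K)/(1−β) ≥ (36−23)/(23−8) = 13/15.
With β = 3/5: need 1 − β^K ≥ 13/15·(1−3/5)/(3/5), i.e. β^K ≤ 0.4222.
Since (3/5)^1 = 0.6000 and (3/5)^2 = 0.3600, the smallest such K is 2.

2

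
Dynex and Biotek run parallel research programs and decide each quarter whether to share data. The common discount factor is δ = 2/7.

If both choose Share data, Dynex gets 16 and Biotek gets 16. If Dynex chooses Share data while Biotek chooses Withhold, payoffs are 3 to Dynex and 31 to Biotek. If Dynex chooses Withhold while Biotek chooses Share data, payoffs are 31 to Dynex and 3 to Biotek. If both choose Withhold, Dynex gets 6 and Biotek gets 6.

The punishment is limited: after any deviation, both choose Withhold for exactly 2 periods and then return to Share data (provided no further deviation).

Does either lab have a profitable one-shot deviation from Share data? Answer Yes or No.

A one-shot deviation gives 31 now, then 6 for 2 periods, then back to 16.
Gain from deviating: (31−16) today; loss: (16−6) in each of the next 2 periods.
No-deviation condition: (16−6)(δ+…+δ^2) ≥ 31−16, i.e. δ+…+δ^2 ≥ 3/2.
At δ = 2/7: δ+…+δ^2 = 0.3673 < 1.5000.
So cooperation is not sustainable.

Yes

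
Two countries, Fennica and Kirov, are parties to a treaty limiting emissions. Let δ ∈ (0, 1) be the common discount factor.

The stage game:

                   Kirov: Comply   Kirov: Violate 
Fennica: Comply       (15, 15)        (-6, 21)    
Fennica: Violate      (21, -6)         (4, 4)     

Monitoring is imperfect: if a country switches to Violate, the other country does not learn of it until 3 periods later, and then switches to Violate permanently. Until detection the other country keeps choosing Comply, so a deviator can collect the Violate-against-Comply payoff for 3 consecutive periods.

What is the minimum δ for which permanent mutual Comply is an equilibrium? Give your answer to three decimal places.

Deviating for the 3 undetected periods gains 21−15 = 6 per period over cooperation, then loses 15−4 = 11 per period forever once punishment starts.
Gain: 6(1 + δ + … + δ^2); loss: 11·δ^3/(1−δ).
No profitable deviation ⇔ 6(1−δ^3) ≤ 11·δ^3, i.e. δ^3 ≥ 6/(6+11) = 6/17.
Hence δ ≥ (6/17)^(1/3) ≈ 0.707.

0.707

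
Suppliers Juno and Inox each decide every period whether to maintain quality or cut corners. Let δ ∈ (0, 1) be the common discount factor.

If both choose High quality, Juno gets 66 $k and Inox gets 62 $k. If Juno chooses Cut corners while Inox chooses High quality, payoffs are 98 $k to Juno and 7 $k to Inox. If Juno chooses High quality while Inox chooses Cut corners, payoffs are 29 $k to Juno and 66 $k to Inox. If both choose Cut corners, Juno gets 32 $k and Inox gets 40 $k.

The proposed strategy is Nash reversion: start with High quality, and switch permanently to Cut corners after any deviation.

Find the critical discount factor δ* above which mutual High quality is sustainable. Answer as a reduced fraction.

16/33

Juno: cooperation gives 66 each period; deviation gives 98 once then 32 forever.
  66/(1−δ) ≥ 98 + 32δ/(1−δ) ⇒ δ ≥ 32/66 = 16/33.
Inox: cooperation gives 62 each period; deviation gives 66 once then 40 forever.
  δ ≥ 4/26 = 2/13.
Both must hold, so the binding constraint is Juno's: δ ≥ 16/33.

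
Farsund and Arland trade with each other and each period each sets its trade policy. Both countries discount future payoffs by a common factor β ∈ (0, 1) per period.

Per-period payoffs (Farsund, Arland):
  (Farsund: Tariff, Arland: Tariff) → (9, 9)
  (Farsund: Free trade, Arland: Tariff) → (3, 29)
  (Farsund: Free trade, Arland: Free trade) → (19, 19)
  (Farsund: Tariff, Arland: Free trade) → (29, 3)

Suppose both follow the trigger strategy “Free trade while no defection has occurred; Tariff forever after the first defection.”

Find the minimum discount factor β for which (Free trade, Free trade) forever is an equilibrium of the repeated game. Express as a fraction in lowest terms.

1/2

19/(1−β) ≥ 29 + 9β/(1−β)
19 ≥ 29 − 20β
β ≥ 10/20 = 1/2.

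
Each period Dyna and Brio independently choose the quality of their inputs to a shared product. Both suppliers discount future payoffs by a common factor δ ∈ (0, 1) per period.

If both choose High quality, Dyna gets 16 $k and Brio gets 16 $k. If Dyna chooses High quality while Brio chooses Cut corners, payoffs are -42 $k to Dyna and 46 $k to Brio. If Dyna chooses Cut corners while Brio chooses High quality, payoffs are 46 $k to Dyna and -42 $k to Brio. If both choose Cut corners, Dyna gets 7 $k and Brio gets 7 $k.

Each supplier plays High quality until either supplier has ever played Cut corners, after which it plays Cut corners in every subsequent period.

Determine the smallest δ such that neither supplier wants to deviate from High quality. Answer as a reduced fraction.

16/(1−δ) ≥ 46 + 7δ/(1−δ)
16 ≥ 46 − 39δ
δ ≥ 30/39 = 10/13.

10/13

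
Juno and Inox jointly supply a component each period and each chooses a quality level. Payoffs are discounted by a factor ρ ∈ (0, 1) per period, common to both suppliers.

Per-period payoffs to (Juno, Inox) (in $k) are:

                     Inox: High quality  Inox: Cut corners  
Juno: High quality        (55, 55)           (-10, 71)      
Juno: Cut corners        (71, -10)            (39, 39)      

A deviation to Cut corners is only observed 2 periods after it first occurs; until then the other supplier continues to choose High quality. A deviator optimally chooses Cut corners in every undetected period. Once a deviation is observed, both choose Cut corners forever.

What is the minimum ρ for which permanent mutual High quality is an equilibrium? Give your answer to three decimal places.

A deviator earns 71 for 2 periods, then 39 forever; cooperating earns 55 forever. Multiplying the IC by (1−ρ):
55 ≥ 71(1−ρ^2) + 39ρ^2, so 32·ρ^2 ≥ 16 and ρ^2 ≥ 1/2.
ρ ≥ (1/2)^(1/2) ≈ 0.707.

0.707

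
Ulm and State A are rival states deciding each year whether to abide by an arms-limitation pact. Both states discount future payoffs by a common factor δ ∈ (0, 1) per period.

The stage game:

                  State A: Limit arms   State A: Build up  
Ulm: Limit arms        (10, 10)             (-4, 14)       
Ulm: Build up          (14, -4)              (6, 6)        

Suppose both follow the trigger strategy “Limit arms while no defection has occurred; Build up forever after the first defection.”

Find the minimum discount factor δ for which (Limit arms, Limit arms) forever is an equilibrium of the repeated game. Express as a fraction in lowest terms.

Cooperation forever yields 10 each period: 10/(1−δ).
Deviating yields 14 once, then 6 forever: 14 + 6δ/(1−δ).
No profitable deviation requires 10/(1−δ) ≥ 14 + 6δ/(1−δ).
Multiplying by (1−δ): 10 ≥ 14(1−δ) + 6δ = 14 − 8δ.
So 8δ ≥ 4, i.e. δ ≥ 4/8 = 1/2.

1/2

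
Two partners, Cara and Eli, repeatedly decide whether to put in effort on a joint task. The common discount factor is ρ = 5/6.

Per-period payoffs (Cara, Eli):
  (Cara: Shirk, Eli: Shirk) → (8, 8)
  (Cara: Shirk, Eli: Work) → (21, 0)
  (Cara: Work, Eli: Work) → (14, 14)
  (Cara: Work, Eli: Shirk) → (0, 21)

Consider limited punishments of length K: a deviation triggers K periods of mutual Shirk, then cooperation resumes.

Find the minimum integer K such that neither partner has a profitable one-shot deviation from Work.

No profitable deviation requires (14−8)(ρ+…+ρ^K) ≥ 21−14, i.e. ρ+…+ρ^K ≥ 7/6 ≈ 1.1667.
With ρ = 5/6, the partial sums are K=1: 0.8333, K=2: 1.5278.
K = 2 is the first length at which the sum reaches 1.1667.

2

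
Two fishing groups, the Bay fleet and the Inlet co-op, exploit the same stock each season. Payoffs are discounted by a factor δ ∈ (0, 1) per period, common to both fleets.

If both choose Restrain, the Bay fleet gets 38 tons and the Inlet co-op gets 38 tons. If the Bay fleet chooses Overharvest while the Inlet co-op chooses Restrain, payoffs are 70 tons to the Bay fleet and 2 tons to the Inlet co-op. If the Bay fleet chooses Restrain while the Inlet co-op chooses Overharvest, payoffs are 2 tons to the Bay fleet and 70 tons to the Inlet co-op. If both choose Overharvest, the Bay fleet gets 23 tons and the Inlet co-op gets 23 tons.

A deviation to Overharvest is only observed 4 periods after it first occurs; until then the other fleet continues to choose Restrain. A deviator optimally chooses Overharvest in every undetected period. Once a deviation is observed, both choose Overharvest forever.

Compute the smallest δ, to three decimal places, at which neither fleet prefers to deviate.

The best deviation is to choose Overharvest for all 4 undetected periods, earning 70 each, then 23 forever once detected.
Deviation value: 70(1−δ^4)/(1−δ) + 23δ^4/(1−δ); cooperation value: 38/(1−δ).
IC: 38 ≥ 70(1−δ^4) + 23δ^4 = 70 − 47δ^4.
So δ^4 ≥ 32/47, giving δ ≥ (32/47)^(1/4) ≈ 0.908.

0.908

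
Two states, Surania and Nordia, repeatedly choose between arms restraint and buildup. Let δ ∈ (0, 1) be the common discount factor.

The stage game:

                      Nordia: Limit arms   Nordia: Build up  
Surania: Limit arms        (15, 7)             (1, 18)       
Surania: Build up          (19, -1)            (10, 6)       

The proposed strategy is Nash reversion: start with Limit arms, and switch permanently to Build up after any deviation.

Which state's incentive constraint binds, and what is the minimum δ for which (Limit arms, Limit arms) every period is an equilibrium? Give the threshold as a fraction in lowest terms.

Surania: cooperation gives 15 each period; deviation gives 19 once then 10 forever.
  15/(1−δ) ≥ 19 + 10δ/(1−δ) ⇒ δ ≥ 4/9.
Nordia: cooperation gives 7 each period; deviation gives 18 once then 6 forever.
  δ ≥ 11/12.
Both must hold, so the binding constraint is Nordia's: δ ≥ 11/12.

Nordia; δ ≥ 11/12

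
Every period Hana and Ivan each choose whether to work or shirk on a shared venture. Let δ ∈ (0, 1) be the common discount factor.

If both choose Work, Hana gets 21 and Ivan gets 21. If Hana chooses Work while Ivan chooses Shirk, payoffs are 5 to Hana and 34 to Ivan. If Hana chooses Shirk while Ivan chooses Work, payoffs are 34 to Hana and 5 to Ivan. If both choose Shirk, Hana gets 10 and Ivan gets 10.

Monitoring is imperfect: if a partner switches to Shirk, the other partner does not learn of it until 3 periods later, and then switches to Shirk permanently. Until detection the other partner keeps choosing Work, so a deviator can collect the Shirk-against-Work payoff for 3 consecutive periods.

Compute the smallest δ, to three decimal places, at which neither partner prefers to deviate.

Deviating for the 3 undetected periods gains 34−21 = 13 per period over cooperation, then loses 21−10 = 11 per period forever once punishment starts.
Gain: 13(1 + δ + … + δ^2); loss: 11·δ^3/(1−δ).
No profitable deviation ⇔ 13(1−δ^3) ≤ 11·δ^3, i.e. δ^3 ≥ 13/(13+11) = 13/24.
Hence δ ≥ (13/24)^(1/3) ≈ 0.815.

0.815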